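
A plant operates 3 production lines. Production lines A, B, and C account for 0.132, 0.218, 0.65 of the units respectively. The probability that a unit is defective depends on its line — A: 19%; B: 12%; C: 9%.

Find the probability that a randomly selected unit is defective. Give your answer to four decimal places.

P(D) = P(D|A)·P(A) + P(D|B)·P(B) + P(D|C)·P(C)
      = 0.19·0.132 + 0.12·0.218 + 0.09·0.65
      = 0.02508 + 0.02616 + 0.0585 = 0.10974

P(D) ≈ 0.1097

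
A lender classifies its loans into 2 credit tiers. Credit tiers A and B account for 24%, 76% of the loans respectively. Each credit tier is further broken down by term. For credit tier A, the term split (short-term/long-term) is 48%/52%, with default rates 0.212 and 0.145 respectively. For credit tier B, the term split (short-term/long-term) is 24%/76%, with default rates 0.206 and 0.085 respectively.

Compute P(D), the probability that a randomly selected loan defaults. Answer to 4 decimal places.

0.1292

P(D|A) = 0.48·0.212 + 0.52·0.145 = 0.10176 + 0.0754 = 0.17716
P(D|B) = 0.24·0.206 + 0.76·0.085 = 0.04944 + 0.0646 = 0.11404
Then overall,
P(D) = 0.24·0.17716 + 0.76·0.11404
      = 0.0425184 + 0.0866704 = 0.1291888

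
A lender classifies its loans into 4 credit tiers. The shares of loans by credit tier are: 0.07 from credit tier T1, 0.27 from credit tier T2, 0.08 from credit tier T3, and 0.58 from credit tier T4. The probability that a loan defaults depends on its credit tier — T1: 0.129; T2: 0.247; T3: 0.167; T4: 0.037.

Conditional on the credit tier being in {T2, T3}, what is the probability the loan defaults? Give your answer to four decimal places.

Let S = {T2, T3}.
P(S) = 0.27 + 0.08 = 0.35.
P(D ∩ S) = 0.247·0.27 + 0.167·0.08 = 0.06669 + 0.01336 = 0.08005.
P(D | S) = 0.08005 / 0.35 = 0.228714…

P(D|S) ≈ 0.2287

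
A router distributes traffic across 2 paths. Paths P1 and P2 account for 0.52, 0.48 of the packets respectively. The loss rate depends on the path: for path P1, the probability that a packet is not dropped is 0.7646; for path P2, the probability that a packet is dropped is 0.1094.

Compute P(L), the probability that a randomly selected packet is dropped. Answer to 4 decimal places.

P(L|P1) = 1 − 0.7646 = 0.2354.
Using total probability over the partition,
P(L) = P(L|P1)·P(P1) + P(L|P2)·P(P2)
      = 0.2354·0.52 + 0.1094·0.48
      = 0.122408 + 0.052512 = 0.17492

0.1749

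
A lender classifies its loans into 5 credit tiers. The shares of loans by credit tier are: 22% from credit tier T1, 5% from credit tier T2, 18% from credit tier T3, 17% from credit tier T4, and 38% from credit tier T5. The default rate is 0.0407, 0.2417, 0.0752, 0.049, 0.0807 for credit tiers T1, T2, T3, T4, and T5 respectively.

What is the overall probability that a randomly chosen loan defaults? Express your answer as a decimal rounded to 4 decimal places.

P(D) = P(D|T1)·P(T1) + P(D|T2)·P(T2) + P(D|T3)·P(T3) + P(D|T4)·P(T4) + P(D|T5)·P(T5)
      = 0.0407·0.22 + 0.2417·0.05 + 0.0752·0.18 + 0.049·0.17 + 0.0807·0.38
      = 0.008954 + 0.012085 + 0.013536 + 0.00833 + 0.030666 = 0.073571

P(D) ≈ 0.0736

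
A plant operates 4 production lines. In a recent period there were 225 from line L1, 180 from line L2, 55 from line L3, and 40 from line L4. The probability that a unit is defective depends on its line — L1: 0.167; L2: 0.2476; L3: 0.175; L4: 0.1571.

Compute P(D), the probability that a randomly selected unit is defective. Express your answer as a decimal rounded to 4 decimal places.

Total: 225 + 180 + 55 + 40 = 500.
P(L1) = 225/500 = 0.45. P(L2) = 180/500 = 0.36. P(L3) = 55/500 = 0.11. P(L4) = 40/500 = 0.08.
Using total probability over the partition,
P(D) = P(D|L1)·P(L1) + P(D|L2)·P(L2) + P(D|L3)·P(L3) + P(D|L4)·P(L4)
      = 0.167·0.45 + 0.2476·0.36 + 0.175·0.11 + 0.1571·0.08
      = 0.07515 + 0.089136 + 0.01925 + 0.012568 = 0.196104

P(D) ≈ 0.1961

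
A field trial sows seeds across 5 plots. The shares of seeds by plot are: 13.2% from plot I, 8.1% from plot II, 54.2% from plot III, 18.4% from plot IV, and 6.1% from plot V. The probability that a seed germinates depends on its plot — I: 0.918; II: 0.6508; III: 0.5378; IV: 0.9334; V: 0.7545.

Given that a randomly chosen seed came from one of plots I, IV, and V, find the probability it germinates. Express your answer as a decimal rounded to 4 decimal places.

P(G|S) ≈ 0.8991

Let S = {I, IV, V}.
P(S) = 0.132 + 0.184 + 0.061 = 0.377.
P(G ∩ S) = 0.918·0.132 + 0.9334·0.184 + 0.7545·0.061 = 0.121176 + 0.1717456 + 0.0460245 = 0.3389461.
P(G | S) = 0.3389461 / 0.377 = 0.899061…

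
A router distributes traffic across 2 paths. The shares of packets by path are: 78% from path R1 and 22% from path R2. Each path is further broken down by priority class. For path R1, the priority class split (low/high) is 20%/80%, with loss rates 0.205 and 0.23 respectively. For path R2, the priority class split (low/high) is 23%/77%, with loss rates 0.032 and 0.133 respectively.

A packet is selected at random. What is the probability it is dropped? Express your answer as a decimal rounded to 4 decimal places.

P(L|R1) = 0.2·0.205 + 0.8·0.23 = 0.041 + 0.184 = 0.225
P(L|R2) = 0.23·0.032 + 0.77·0.133 = 0.00736 + 0.10241 = 0.10977
Then overall,
P(L) = 0.78·0.225 + 0.22·0.10977
      = 0.1755 + 0.0241494 = 0.1996494

P(L) ≈ 0.1996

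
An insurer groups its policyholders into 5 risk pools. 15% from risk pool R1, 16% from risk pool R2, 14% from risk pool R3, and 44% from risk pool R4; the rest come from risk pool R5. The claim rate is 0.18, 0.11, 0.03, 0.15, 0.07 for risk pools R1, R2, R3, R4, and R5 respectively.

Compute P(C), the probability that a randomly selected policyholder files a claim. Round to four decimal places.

P(R5) = 1 − (0.15 + 0.16 + 0.14 + 0.44) = 0.11.
Summing over the partition,
P(C) = P(C|R1)·P(R1) + P(C|R2)·P(R2) + P(C|R3)·P(R3) + P(C|R4)·P(R4) + P(C|R5)·P(R5)
      = 0.18·0.15 + 0.11·0.16 + 0.03·0.14 + 0.15·0.44 + 0.07·0.11
      = 0.027 + 0.0176 + 0.0042 + 0.066 + 0.0077 = 0.1225

0.1225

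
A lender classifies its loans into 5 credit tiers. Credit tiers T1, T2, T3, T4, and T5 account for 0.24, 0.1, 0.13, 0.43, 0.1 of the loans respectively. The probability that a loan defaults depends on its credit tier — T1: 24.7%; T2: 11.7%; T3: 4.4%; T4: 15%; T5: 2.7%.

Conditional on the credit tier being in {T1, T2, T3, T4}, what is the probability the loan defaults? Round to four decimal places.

Let S = {T1, T2, T3, T4}.
P(S) = 0.24 + 0.1 + 0.13 + 0.43 = 0.9.
P(D ∩ S) = 0.247·0.24 + 0.117·0.1 + 0.044·0.13 + 0.15·0.43 = 0.05928 + 0.0117 + 0.00572 + 0.0645 = 0.1412.
P(D | S) = 0.1412 / 0.9 = 0.156889…

0.1569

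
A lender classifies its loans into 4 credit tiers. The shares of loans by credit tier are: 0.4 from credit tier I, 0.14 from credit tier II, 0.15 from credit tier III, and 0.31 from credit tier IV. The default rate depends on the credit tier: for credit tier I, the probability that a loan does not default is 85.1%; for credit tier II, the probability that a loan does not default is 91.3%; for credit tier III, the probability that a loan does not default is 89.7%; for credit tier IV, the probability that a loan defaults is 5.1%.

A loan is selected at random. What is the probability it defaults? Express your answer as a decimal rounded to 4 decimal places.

P(D) ≈ 0.1030

P(D|I) = 1 − 0.851 = 0.149.
P(D|II) = 1 − 0.913 = 0.087.
P(D|III) = 1 − 0.897 = 0.103.
By the law of total probability,
P(D) = P(D|I)·P(I) + P(D|II)·P(II) + P(D|III)·P(III) + P(D|IV)·P(IV)
      = 0.149·0.4 + 0.087·0.14 + 0.103·0.15 + 0.051·0.31
      = 0.0596 + 0.01218 + 0.01545 + 0.01581 = 0.10304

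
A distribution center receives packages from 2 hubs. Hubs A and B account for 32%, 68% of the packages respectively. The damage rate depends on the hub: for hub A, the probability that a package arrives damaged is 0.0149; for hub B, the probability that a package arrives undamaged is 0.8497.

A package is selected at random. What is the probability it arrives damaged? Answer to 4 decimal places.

P(D|B) = 1 − 0.8497 = 0.1503.
Summing over the partition,
P(D) = P(D|A)·P(A) + P(D|B)·P(B)
      = 0.0149·0.32 + 0.1503·0.68
      = 0.004768 + 0.102204 = 0.106972

P(D) ≈ 0.1070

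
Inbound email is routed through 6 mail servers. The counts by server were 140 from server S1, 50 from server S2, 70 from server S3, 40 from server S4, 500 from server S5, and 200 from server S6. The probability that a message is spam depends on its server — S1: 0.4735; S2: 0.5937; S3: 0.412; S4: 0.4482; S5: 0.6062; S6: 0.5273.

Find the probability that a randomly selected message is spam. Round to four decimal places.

Total: 140 + 50 + 70 + 40 + 500 + 200 = 1000.
P(S1) = 140/1000 = 0.14. P(S2) = 50/1000 = 0.05. P(S3) = 70/1000 = 0.07. P(S4) = 40/1000 = 0.04. P(S5) = 500/1000 = 0.5. P(S6) = 200/1000 = 0.2.
By the law of total probability,
P(S) = P(S|S1)·P(S1) + P(S|S2)·P(S2) + P(S|S3)·P(S3) + P(S|S4)·P(S4) + P(S|S5)·P(S5) + P(S|S6)·P(S6)
      = 0.4735·0.14 + 0.5937·0.05 + 0.412·0.07 + 0.4482·0.04 + 0.6062·0.5 + 0.5273·0.2
      = 0.06629 + 0.029685 + 0.02884 + 0.017928 + 0.3031 + 0.10546 = 0.551303

P(S) ≈ 0.5513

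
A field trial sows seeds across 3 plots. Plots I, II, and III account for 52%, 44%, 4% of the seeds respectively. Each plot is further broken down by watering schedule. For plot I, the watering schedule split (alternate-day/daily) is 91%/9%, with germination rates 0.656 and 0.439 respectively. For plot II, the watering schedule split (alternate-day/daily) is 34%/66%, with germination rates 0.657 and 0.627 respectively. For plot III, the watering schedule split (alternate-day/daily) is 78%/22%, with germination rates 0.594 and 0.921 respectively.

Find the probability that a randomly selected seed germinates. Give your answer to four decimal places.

0.6380

P(G|I) = 0.91·0.656 + 0.09·0.439 = 0.59696 + 0.03951 = 0.63647
P(G|II) = 0.34·0.657 + 0.66·0.627 = 0.22338 + 0.41382 = 0.6372
P(G|III) = 0.78·0.594 + 0.22·0.921 = 0.46332 + 0.20262 = 0.66594
Then overall,
P(G) = 0.52·0.63647 + 0.44·0.6372 + 0.04·0.66594
      = 0.3309644 + 0.280368 + 0.0266376 = 0.63797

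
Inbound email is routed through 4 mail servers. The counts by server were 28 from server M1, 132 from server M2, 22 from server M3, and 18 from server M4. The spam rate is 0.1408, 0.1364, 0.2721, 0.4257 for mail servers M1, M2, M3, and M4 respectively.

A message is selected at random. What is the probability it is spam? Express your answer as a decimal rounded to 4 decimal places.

P(S) ≈ 0.1780

Total: 28 + 132 + 22 + 18 = 200.
P(M1) = 28/200 = 0.14. P(M2) = 132/200 = 0.66. P(M3) = 22/200 = 0.11. P(M4) = 18/200 = 0.09.
P(S) = P(S|M1)·P(M1) + P(S|M2)·P(M2) + P(S|M3)·P(M3) + P(S|M4)·P(M4)
      = 0.1408·0.14 + 0.1364·0.66 + 0.2721·0.11 + 0.4257·0.09
      = 0.019712 + 0.090024 + 0.029931 + 0.038313 = 0.17798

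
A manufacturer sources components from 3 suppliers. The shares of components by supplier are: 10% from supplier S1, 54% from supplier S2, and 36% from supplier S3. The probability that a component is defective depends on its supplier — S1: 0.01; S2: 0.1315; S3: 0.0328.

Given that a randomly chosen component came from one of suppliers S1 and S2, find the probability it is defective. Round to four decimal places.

0.1125

Let S = {S1, S2}.
P(S) = 0.1 + 0.54 = 0.64.
P(D ∩ S) = 0.01·0.1 + 0.1315·0.54 = 0.001 + 0.07101 = 0.07201.
P(D | S) = 0.07201 / 0.64 = 0.112516…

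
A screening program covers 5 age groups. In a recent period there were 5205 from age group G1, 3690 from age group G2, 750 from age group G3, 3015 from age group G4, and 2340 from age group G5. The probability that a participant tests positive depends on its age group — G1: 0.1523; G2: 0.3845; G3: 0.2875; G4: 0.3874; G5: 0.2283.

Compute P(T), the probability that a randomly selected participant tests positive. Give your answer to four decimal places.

Total: 5205 + 3690 + 750 + 3015 + 2340 = 15000.
P(G1) = 5205/15000 = 0.347. P(G2) = 3690/15000 = 0.246. P(G3) = 750/15000 = 0.05. P(G4) = 3015/15000 = 0.201. P(G5) = 2340/15000 = 0.156.
By the law of total probability,
P(T) = P(T|G1)·P(G1) + P(T|G2)·P(G2) + P(T|G3)·P(G3) + P(T|G4)·P(G4) + P(T|G5)·P(G5)
      = 0.1523·0.347 + 0.3845·0.246 + 0.2875·0.05 + 0.3874·0.201 + 0.2283·0.156
      = 0.0528481 + 0.094587 + 0.014375 + 0.0778674 + 0.0356148 = 0.2752923

0.2753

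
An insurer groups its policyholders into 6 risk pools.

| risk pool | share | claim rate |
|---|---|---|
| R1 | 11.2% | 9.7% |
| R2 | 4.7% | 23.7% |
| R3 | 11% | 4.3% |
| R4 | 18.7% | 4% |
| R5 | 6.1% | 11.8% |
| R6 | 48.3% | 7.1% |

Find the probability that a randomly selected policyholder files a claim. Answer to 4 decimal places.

P(C) = P(C|R1)·P(R1) + P(C|R2)·P(R2) + P(C|R3)·P(R3) + P(C|R4)·P(R4) + P(C|R5)·P(R5) + P(C|R6)·P(R6)
      = 0.097·0.112 + 0.237·0.047 + 0.043·0.11 + 0.04·0.187 + 0.118·0.061 + 0.071·0.483
      = 0.010864 + 0.011139 + 0.00473 + 0.00748 + 0.007198 + 0.034293 = 0.075704

0.0757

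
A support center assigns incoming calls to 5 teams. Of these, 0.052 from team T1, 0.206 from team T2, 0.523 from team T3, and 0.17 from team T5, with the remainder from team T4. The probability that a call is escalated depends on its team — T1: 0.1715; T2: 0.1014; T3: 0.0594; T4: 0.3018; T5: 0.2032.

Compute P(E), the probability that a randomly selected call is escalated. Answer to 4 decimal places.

P(E) ≈ 0.1102

P(T4) = 1 − (0.052 + 0.206 + 0.523 + 0.17) = 0.049.
By the law of total probability,
P(E) = P(E|T1)·P(T1) + P(E|T2)·P(T2) + P(E|T3)·P(T3) + P(E|T4)·P(T4) + P(E|T5)·P(T5)
      = 0.1715·0.052 + 0.1014·0.206 + 0.0594·0.523 + 0.3018·0.049 + 0.2032·0.17
      = 0.008918 + 0.0208884 + 0.0310662 + 0.0147882 + 0.034544 = 0.1102048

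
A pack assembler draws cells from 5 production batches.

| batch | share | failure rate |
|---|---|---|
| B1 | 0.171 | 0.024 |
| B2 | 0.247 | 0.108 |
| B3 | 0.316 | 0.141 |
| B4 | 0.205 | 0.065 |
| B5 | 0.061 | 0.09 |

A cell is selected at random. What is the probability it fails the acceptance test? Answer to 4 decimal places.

P(F) ≈ 0.0942

By the law of total probability,
P(F) = P(F|B1)·P(B1) + P(F|B2)·P(B2) + P(F|B3)·P(B3) + P(F|B4)·P(B4) + P(F|B5)·P(B5)
      = 0.024·0.171 + 0.108·0.247 + 0.141·0.316 + 0.065·0.205 + 0.09·0.061
      = 0.004104 + 0.026676 + 0.044556 + 0.013325 + 0.00549 = 0.094151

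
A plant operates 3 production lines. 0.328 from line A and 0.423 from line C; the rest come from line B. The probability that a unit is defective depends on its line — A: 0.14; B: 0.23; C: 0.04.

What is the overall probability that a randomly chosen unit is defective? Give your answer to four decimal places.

0.1201

P(B) = 1 − (0.328 + 0.423) = 0.249.
Using total probability over the partition,
P(D) = P(D|A)·P(A) + P(D|B)·P(B) + P(D|C)·P(C)
      = 0.14·0.328 + 0.23·0.249 + 0.04·0.423
      = 0.04592 + 0.05727 + 0.01692 = 0.12011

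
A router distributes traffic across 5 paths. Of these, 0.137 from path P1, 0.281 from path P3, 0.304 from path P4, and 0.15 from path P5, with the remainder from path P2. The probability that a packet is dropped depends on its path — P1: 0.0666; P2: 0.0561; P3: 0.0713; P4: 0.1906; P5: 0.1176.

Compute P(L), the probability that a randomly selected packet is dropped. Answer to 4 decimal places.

P(P2) = 1 − (0.137 + 0.281 + 0.304 + 0.15) = 0.128.
P(L) = P(L|P1)·P(P1) + P(L|P2)·P(P2) + P(L|P3)·P(P3) + P(L|P4)·P(P4) + P(L|P5)·P(P5)
      = 0.0666·0.137 + 0.0561·0.128 + 0.0713·0.281 + 0.1906·0.304 + 0.1176·0.15
      = 0.0091242 + 0.0071808 + 0.0200353 + 0.0579424 + 0.01764 = 0.1119227

0.1119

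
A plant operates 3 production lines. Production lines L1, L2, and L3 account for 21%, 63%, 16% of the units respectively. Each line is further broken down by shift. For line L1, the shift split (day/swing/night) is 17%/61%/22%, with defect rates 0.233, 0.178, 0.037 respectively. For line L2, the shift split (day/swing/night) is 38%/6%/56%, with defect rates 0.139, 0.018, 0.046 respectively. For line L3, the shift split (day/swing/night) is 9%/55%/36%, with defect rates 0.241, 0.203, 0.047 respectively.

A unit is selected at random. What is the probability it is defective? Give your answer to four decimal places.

P(D) ≈ 0.1071

P(D|L1) = 0.17·0.233 + 0.61·0.178 + 0.22·0.037 = 0.03961 + 0.10858 + 0.00814 = 0.15633
P(D|L2) = 0.38·0.139 + 0.06·0.018 + 0.56·0.046 = 0.05282 + 0.00108 + 0.02576 = 0.07966
P(D|L3) = 0.09·0.241 + 0.55·0.203 + 0.36·0.047 = 0.02169 + 0.11165 + 0.01692 = 0.15026
By total probability over the outer partition,
P(D) = 0.21·0.15633 + 0.63·0.07966 + 0.16·0.15026
      = 0.0328293 + 0.0501858 + 0.0240416 = 0.1070567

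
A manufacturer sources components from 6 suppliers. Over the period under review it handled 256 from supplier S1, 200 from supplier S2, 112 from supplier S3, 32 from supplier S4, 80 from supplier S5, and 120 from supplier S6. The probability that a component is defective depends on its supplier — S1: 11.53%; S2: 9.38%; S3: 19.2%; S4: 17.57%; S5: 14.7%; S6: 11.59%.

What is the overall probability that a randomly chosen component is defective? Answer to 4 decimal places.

Total: 256 + 200 + 112 + 32 + 80 + 120 = 800.
P(S1) = 256/800 = 0.32. P(S2) = 200/800 = 0.25. P(S3) = 112/800 = 0.14. P(S4) = 32/800 = 0.04. P(S5) = 80/800 = 0.1. P(S6) = 120/800 = 0.15.
P(D) = P(D|S1)·P(S1) + P(D|S2)·P(S2) + P(D|S3)·P(S3) + P(D|S4)·P(S4) + P(D|S5)·P(S5) + P(D|S6)·P(S6)
      = 0.1153·0.32 + 0.0938·0.25 + 0.192·0.14 + 0.1757·0.04 + 0.147·0.1 + 0.1159·0.15
      = 0.036896 + 0.02345 + 0.02688 + 0.007028 + 0.0147 + 0.017385 = 0.126339

P(D) ≈ 0.1263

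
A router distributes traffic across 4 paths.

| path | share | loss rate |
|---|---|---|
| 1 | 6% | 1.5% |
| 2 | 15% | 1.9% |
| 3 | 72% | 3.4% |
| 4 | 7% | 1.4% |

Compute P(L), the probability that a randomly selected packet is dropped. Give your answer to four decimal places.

0.0292

Summing over the partition,
P(L) = P(L|1)·P(1) + P(L|2)·P(2) + P(L|3)·P(3) + P(L|4)·P(4)
      = 0.015·0.06 + 0.019·0.15 + 0.034·0.72 + 0.014·0.07
      = 0.0009 + 0.00285 + 0.02448 + 0.00098 = 0.02921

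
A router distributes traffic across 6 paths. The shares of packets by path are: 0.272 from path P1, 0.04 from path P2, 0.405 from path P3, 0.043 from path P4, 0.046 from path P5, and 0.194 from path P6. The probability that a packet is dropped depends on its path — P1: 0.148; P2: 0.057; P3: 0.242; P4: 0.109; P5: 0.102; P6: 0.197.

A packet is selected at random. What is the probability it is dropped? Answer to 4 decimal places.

Using total probability over the partition,
P(L) = P(L|P1)·P(P1) + P(L|P2)·P(P2) + P(L|P3)·P(P3) + P(L|P4)·P(P4) + P(L|P5)·P(P5) + P(L|P6)·P(P6)
      = 0.148·0.272 + 0.057·0.04 + 0.242·0.405 + 0.109·0.043 + 0.102·0.046 + 0.197·0.194
      = 0.040256 + 0.00228 + 0.09801 + 0.004687 + 0.004692 + 0.038218 = 0.188143

0.1881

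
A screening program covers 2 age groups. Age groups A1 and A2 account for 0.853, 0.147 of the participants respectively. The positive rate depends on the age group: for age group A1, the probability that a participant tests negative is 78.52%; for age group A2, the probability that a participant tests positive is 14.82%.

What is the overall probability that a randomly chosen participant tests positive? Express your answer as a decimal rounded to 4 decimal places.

P(T|A1) = 1 − 0.7852 = 0.2148.
By the law of total probability,
P(T) = P(T|A1)·P(A1) + P(T|A2)·P(A2)
      = 0.2148·0.853 + 0.1482·0.147
      = 0.1832244 + 0.0217854 = 0.2050098

P(T) ≈ 0.2050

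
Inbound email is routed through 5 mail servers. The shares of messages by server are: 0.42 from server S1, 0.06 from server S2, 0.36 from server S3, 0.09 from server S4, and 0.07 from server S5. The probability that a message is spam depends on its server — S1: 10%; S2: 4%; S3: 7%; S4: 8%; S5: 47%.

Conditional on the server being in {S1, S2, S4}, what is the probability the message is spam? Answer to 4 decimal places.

0.0905

Let J = {S1, S2, S4}.
P(J) = 0.42 + 0.06 + 0.09 = 0.57.
P(S ∩ J) = 0.1·0.42 + 0.04·0.06 + 0.08·0.09 = 0.042 + 0.0024 + 0.0072 = 0.0516.
P(S | J) = 0.0516 / 0.57 = 0.090526…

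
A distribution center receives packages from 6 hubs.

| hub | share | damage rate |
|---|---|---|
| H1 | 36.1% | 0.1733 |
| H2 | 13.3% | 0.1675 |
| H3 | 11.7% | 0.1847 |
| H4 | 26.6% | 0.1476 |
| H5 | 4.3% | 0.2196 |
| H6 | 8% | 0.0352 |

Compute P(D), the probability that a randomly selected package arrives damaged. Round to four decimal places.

By the law of total probability,
P(D) = P(D|H1)·P(H1) + P(D|H2)·P(H2) + P(D|H3)·P(H3) + P(D|H4)·P(H4) + P(D|H5)·P(H5) + P(D|H6)·P(H6)
      = 0.1733·0.361 + 0.1675·0.133 + 0.1847·0.117 + 0.1476·0.266 + 0.2196·0.043 + 0.0352·0.08
      = 0.0625613 + 0.0222775 + 0.0216099 + 0.0392616 + 0.0094428 + 0.002816 = 0.1579691

0.1580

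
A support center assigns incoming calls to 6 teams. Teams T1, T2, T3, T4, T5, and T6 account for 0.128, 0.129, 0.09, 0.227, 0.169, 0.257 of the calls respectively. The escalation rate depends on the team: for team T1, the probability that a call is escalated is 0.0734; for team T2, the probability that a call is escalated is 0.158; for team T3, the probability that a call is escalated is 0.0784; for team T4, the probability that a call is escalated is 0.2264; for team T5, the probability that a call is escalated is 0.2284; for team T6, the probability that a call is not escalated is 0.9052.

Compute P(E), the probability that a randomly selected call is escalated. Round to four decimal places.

P(E|T6) = 1 − 0.9052 = 0.0948.
P(E) = P(E|T1)·P(T1) + P(E|T2)·P(T2) + P(E|T3)·P(T3) + P(E|T4)·P(T4) + P(E|T5)·P(T5) + P(E|T6)·P(T6)
      = 0.0734·0.128 + 0.158·0.129 + 0.0784·0.09 + 0.2264·0.227 + 0.2284·0.169 + 0.0948·0.257
      = 0.0093952 + 0.020382 + 0.007056 + 0.0513928 + 0.0385996 + 0.0243636 = 0.1511892

P(E) ≈ 0.1512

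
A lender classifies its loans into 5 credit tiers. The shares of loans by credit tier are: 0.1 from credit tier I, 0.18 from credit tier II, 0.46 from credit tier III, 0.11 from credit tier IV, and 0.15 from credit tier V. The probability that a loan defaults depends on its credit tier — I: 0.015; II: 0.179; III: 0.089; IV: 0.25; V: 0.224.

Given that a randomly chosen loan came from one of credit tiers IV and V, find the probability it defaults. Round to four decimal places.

Let S = {IV, V}.
P(S) = 0.11 + 0.15 = 0.26.
P(D ∩ S) = 0.25·0.11 + 0.224·0.15 = 0.0275 + 0.0336 = 0.0611.
P(D | S) = 0.0611 / 0.26 = 0.235000…

0.2350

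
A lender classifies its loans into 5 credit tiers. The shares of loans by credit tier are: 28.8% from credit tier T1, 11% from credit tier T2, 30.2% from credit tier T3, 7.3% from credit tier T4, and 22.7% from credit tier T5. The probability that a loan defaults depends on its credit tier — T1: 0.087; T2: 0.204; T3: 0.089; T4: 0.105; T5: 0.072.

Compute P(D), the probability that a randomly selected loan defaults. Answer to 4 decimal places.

P(D) = P(D|T1)·P(T1) + P(D|T2)·P(T2) + P(D|T3)·P(T3) + P(D|T4)·P(T4) + P(D|T5)·P(T5)
      = 0.087·0.288 + 0.204·0.11 + 0.089·0.302 + 0.105·0.073 + 0.072·0.227
      = 0.025056 + 0.02244 + 0.026878 + 0.007665 + 0.016344 = 0.098383

0.0984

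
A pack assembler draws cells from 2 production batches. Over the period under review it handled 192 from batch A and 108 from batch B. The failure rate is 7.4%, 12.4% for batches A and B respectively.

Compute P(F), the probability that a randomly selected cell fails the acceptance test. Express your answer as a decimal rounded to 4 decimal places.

P(F) ≈ 0.0920

Total: 192 + 108 = 300.
P(A) = 192/300 = 0.64. P(B) = 108/300 = 0.36.
P(F) = P(F|A)·P(A) + P(F|B)·P(B)
      = 0.074·0.64 + 0.124·0.36
      = 0.04736 + 0.04464 = 0.092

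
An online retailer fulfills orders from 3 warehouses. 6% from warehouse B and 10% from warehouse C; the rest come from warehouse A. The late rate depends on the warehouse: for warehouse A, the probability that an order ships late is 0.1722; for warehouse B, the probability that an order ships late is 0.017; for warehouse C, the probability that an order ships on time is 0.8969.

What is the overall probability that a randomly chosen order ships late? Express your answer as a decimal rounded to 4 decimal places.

P(A) = 1 − (0.06 + 0.1) = 0.84.
P(L|C) = 1 − 0.8969 = 0.1031.
By the law of total probability,
P(L) = P(L|A)·P(A) + P(L|B)·P(B) + P(L|C)·P(C)
      = 0.1722·0.84 + 0.017·0.06 + 0.1031·0.1
      = 0.144648 + 0.00102 + 0.01031 = 0.155978

0.1560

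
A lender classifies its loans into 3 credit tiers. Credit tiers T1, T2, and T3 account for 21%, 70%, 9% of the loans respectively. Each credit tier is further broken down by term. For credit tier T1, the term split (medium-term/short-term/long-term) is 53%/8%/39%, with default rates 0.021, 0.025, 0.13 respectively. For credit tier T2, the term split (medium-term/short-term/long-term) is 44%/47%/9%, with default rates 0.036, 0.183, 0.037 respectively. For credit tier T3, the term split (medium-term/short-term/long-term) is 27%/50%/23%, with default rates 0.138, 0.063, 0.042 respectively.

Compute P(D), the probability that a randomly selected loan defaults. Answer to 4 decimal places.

0.0941

P(D|T1) = 0.53·0.021 + 0.08·0.025 + 0.39·0.13 = 0.01113 + 0.002 + 0.0507 = 0.06383
P(D|T2) = 0.44·0.036 + 0.47·0.183 + 0.09·0.037 = 0.01584 + 0.08601 + 0.00333 = 0.10518
P(D|T3) = 0.27·0.138 + 0.5·0.063 + 0.23·0.042 = 0.03726 + 0.0315 + 0.00966 = 0.07842
Then overall,
P(D) = 0.21·0.06383 + 0.7·0.10518 + 0.09·0.07842
      = 0.0134043 + 0.073626 + 0.0070578 = 0.0940881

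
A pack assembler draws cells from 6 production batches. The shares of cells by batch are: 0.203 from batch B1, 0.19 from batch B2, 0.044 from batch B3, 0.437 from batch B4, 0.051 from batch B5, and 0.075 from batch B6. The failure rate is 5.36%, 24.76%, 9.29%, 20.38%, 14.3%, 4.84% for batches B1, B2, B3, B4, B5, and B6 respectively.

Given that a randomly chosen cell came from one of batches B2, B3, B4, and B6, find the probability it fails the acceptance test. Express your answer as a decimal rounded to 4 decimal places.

Let S = {B2, B3, B4, B6}.
P(S) = 0.19 + 0.044 + 0.437 + 0.075 = 0.746.
P(F ∩ S) = 0.2476·0.19 + 0.0929·0.044 + 0.2038·0.437 + 0.0484·0.075 = 0.047044 + 0.0040876 + 0.0890606 + 0.00363 = 0.1438222.
P(F | S) = 0.1438222 / 0.746 = 0.192791…

0.1928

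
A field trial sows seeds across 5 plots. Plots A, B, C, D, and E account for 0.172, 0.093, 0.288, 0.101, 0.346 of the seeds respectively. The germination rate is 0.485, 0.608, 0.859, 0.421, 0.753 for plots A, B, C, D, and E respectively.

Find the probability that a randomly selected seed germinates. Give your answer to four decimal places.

P(G) ≈ 0.6904

P(G) = P(G|A)·P(A) + P(G|B)·P(B) + P(G|C)·P(C) + P(G|D)·P(D) + P(G|E)·P(E)
      = 0.485·0.172 + 0.608·0.093 + 0.859·0.288 + 0.421·0.101 + 0.753·0.346
      = 0.08342 + 0.056544 + 0.247392 + 0.042521 + 0.260538 = 0.690415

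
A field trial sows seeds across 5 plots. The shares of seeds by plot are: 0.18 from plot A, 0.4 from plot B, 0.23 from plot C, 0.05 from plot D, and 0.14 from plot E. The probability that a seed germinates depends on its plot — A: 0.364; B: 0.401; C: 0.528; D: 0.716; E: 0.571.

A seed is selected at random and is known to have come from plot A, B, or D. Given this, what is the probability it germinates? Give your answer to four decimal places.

Let S = {A, B, D}.
P(S) = 0.18 + 0.4 + 0.05 = 0.63.
P(G ∩ S) = 0.364·0.18 + 0.401·0.4 + 0.716·0.05 = 0.06552 + 0.1604 + 0.0358 = 0.26172.
P(G | S) = 0.26172 / 0.63 = 0.415429…

P(G|S) ≈ 0.4154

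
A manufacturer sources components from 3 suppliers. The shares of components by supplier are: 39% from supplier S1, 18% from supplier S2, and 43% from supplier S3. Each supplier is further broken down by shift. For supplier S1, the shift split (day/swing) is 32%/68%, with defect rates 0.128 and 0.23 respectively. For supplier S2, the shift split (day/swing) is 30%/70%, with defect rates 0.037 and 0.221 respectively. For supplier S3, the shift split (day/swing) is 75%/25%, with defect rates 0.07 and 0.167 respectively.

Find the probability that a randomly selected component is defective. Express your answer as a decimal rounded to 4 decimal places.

P(D|S1) = 0.32·0.128 + 0.68·0.23 = 0.04096 + 0.1564 = 0.19736
P(D|S2) = 0.3·0.037 + 0.7·0.221 = 0.0111 + 0.1547 = 0.1658
P(D|S3) = 0.75·0.07 + 0.25·0.167 = 0.0525 + 0.04175 = 0.09425
Then overall,
P(D) = 0.39·0.19736 + 0.18·0.1658 + 0.43·0.09425
      = 0.0769704 + 0.029844 + 0.0405275 = 0.1473419

0.1473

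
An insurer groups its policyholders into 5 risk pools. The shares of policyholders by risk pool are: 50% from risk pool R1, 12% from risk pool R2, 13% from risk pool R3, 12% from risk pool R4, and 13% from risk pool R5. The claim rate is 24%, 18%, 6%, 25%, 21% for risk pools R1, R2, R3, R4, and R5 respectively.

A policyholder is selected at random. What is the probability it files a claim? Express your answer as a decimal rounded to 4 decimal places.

P(C) = P(C|R1)·P(R1) + P(C|R2)·P(R2) + P(C|R3)·P(R3) + P(C|R4)·P(R4) + P(C|R5)·P(R5)
      = 0.24·0.5 + 0.18·0.12 + 0.06·0.13 + 0.25·0.12 + 0.21·0.13
      = 0.12 + 0.0216 + 0.0078 + 0.03 + 0.0273 = 0.2067

0.2067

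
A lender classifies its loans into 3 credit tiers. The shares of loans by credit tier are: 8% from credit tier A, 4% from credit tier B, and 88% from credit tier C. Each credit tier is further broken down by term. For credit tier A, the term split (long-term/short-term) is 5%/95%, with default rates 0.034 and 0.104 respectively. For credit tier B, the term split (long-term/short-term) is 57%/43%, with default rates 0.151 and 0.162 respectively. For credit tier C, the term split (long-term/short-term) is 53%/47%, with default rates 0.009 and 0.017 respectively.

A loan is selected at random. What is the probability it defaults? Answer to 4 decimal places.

P(D|A) = 0.05·0.034 + 0.95·0.104 = 0.0017 + 0.0988 = 0.1005
P(D|B) = 0.57·0.151 + 0.43·0.162 = 0.08607 + 0.06966 = 0.15573
P(D|C) = 0.53·0.009 + 0.47·0.017 = 0.00477 + 0.00799 = 0.01276
Then overall,
P(D) = 0.08·0.1005 + 0.04·0.15573 + 0.88·0.01276
      = 0.00804 + 0.0062292 + 0.0112288 = 0.025498

0.0255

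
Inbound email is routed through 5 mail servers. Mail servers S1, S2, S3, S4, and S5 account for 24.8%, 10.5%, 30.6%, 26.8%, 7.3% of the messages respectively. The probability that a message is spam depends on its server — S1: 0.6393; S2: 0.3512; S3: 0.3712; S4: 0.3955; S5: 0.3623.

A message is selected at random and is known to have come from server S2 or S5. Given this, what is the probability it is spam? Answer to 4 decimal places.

P(S|J) ≈ 0.3558

Let J = {S2, S5}.
P(J) = 0.105 + 0.073 = 0.178.
P(S ∩ J) = 0.3512·0.105 + 0.3623·0.073 = 0.036876 + 0.0264479 = 0.0633239.
P(S | J) = 0.0633239 / 0.178 = 0.355752…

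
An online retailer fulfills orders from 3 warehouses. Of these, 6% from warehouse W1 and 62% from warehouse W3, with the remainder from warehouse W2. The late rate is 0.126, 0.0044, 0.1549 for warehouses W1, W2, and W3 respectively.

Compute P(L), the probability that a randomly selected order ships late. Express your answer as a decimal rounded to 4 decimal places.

P(W2) = 1 − (0.06 + 0.62) = 0.32.
P(L) = P(L|W1)·P(W1) + P(L|W2)·P(W2) + P(L|W3)·P(W3)
      = 0.126·0.06 + 0.0044·0.32 + 0.1549·0.62
      = 0.00756 + 0.001408 + 0.096038 = 0.105006

P(L) ≈ 0.1050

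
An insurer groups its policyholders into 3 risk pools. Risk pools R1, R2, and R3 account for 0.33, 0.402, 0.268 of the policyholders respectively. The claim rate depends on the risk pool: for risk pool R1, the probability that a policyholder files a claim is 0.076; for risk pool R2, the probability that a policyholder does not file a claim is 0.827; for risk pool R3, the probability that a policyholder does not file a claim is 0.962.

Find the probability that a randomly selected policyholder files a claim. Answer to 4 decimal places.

P(C|R2) = 1 − 0.827 = 0.173.
P(C|R3) = 1 − 0.962 = 0.038.
Using total probability over the partition,
P(C) = P(C|R1)·P(R1) + P(C|R2)·P(R2) + P(C|R3)·P(R3)
      = 0.076·0.33 + 0.173·0.402 + 0.038·0.268
      = 0.02508 + 0.069546 + 0.010184 = 0.10481

0.1048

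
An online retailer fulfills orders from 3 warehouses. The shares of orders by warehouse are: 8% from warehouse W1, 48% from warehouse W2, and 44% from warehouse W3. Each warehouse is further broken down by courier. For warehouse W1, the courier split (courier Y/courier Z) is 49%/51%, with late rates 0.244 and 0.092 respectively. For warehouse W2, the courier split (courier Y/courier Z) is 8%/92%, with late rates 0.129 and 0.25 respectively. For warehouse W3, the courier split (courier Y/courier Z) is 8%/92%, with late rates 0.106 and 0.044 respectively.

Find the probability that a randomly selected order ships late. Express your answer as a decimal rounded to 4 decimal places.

P(L|W1) = 0.49·0.244 + 0.51·0.092 = 0.11956 + 0.04692 = 0.16648
P(L|W2) = 0.08·0.129 + 0.92·0.25 = 0.01032 + 0.23 = 0.24032
P(L|W3) = 0.08·0.106 + 0.92·0.044 = 0.00848 + 0.04048 = 0.04896
By total probability over the outer partition,
P(L) = 0.08·0.16648 + 0.48·0.24032 + 0.44·0.04896
      = 0.0133184 + 0.1153536 + 0.0215424 = 0.1502144

0.1502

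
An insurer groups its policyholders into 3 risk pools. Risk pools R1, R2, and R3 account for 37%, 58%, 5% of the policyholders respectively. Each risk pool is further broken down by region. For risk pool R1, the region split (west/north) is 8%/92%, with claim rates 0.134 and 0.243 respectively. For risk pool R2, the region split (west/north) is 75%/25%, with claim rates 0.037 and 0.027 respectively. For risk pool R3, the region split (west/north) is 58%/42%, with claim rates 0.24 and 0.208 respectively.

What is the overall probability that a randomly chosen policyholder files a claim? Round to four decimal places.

P(C|R1) = 0.08·0.134 + 0.92·0.243 = 0.01072 + 0.22356 = 0.23428
P(C|R2) = 0.75·0.037 + 0.25·0.027 = 0.02775 + 0.00675 = 0.0345
P(C|R3) = 0.58·0.24 + 0.42·0.208 = 0.1392 + 0.08736 = 0.22656
By total probability over the outer partition,
P(C) = 0.37·0.23428 + 0.58·0.0345 + 0.05·0.22656
      = 0.0866836 + 0.02001 + 0.011328 = 0.1180216

0.1180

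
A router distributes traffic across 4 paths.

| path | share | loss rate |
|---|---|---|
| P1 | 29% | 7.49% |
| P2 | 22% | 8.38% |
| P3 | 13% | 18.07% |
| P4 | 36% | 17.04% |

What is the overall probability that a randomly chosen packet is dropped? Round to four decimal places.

0.1250

By the law of total probability,
P(L) = P(L|P1)·P(P1) + P(L|P2)·P(P2) + P(L|P3)·P(P3) + P(L|P4)·P(P4)
      = 0.0749·0.29 + 0.0838·0.22 + 0.1807·0.13 + 0.1704·0.36
      = 0.021721 + 0.018436 + 0.023491 + 0.061344 = 0.124992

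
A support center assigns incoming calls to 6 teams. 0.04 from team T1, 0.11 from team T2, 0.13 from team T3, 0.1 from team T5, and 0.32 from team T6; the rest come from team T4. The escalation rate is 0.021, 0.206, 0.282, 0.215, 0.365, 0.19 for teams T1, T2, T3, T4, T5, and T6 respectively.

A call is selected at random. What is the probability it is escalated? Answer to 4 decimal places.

0.2220

P(T4) = 1 − (0.04 + 0.11 + 0.13 + 0.1 + 0.32) = 0.3.
P(E) = P(E|T1)·P(T1) + P(E|T2)·P(T2) + P(E|T3)·P(T3) + P(E|T4)·P(T4) + P(E|T5)·P(T5) + P(E|T6)·P(T6)
      = 0.021·0.04 + 0.206·0.11 + 0.282·0.13 + 0.215·0.3 + 0.365·0.1 + 0.19·0.32
      = 0.00084 + 0.02266 + 0.03666 + 0.0645 + 0.0365 + 0.0608 = 0.22196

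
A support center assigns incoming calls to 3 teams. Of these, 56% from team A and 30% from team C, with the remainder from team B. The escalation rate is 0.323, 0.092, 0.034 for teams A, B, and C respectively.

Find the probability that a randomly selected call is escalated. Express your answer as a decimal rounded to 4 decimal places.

P(B) = 1 − (0.56 + 0.3) = 0.14.
P(E) = P(E|A)·P(A) + P(E|B)·P(B) + P(E|C)·P(C)
      = 0.323·0.56 + 0.092·0.14 + 0.034·0.3
      = 0.18088 + 0.01288 + 0.0102 = 0.20396

P(E) ≈ 0.2040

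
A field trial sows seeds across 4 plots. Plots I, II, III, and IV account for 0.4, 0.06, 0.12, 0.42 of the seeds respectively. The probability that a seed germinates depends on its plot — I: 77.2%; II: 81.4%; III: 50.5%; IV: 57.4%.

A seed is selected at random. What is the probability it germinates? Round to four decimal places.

P(G) = P(G|I)·P(I) + P(G|II)·P(II) + P(G|III)·P(III) + P(G|IV)·P(IV)
      = 0.772·0.4 + 0.814·0.06 + 0.505·0.12 + 0.574·0.42
      = 0.3088 + 0.04884 + 0.0606 + 0.24108 = 0.65932

P(G) ≈ 0.6593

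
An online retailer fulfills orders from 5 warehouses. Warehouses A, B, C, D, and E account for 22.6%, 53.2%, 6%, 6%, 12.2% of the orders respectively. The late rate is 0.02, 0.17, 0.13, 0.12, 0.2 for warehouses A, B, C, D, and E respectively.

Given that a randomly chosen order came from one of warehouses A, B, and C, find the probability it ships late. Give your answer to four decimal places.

0.1256

Let S = {A, B, C}.
P(S) = 0.226 + 0.532 + 0.06 = 0.818.
P(L ∩ S) = 0.02·0.226 + 0.17·0.532 + 0.13·0.06 = 0.00452 + 0.09044 + 0.0078 = 0.10276.
P(L | S) = 0.10276 / 0.818 = 0.125623…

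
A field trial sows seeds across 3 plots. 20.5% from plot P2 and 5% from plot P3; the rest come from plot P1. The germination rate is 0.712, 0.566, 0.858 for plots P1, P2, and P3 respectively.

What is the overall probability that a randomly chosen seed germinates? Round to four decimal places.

P(P1) = 1 − (0.205 + 0.05) = 0.745.
Using total probability over the partition,
P(G) = P(G|P1)·P(P1) + P(G|P2)·P(P2) + P(G|P3)·P(P3)
      = 0.712·0.745 + 0.566·0.205 + 0.858·0.05
      = 0.53044 + 0.11603 + 0.0429 = 0.68937

P(G) ≈ 0.6894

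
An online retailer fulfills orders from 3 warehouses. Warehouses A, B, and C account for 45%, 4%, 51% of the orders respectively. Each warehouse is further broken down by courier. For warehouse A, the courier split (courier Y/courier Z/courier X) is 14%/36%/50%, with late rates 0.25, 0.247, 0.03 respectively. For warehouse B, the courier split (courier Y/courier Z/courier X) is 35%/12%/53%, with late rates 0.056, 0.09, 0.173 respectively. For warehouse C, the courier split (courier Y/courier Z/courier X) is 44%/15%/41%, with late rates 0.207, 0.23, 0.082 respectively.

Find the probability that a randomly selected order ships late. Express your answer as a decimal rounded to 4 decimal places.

0.1486

P(L|A) = 0.14·0.25 + 0.36·0.247 + 0.5·0.03 = 0.035 + 0.08892 + 0.015 = 0.13892
P(L|B) = 0.35·0.056 + 0.12·0.09 + 0.53·0.173 = 0.0196 + 0.0108 + 0.09169 = 0.12209
P(L|C) = 0.44·0.207 + 0.15·0.23 + 0.41·0.082 = 0.09108 + 0.0345 + 0.03362 = 0.1592
Then overall,
P(L) = 0.45·0.13892 + 0.04·0.12209 + 0.51·0.1592
      = 0.062514 + 0.0048836 + 0.081192 = 0.1485896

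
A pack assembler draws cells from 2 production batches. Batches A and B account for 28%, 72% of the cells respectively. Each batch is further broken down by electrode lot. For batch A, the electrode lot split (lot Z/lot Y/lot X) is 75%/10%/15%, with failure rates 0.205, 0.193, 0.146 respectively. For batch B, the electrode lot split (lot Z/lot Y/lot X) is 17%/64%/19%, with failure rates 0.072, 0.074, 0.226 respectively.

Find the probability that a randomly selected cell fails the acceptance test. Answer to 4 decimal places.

P(F|A) = 0.75·0.205 + 0.1·0.193 + 0.15·0.146 = 0.15375 + 0.0193 + 0.0219 = 0.19495
P(F|B) = 0.17·0.072 + 0.64·0.074 + 0.19·0.226 = 0.01224 + 0.04736 + 0.04294 = 0.10254
By total probability over the outer partition,
P(F) = 0.28·0.19495 + 0.72·0.10254
      = 0.054586 + 0.0738288 = 0.1284148

P(F) ≈ 0.1284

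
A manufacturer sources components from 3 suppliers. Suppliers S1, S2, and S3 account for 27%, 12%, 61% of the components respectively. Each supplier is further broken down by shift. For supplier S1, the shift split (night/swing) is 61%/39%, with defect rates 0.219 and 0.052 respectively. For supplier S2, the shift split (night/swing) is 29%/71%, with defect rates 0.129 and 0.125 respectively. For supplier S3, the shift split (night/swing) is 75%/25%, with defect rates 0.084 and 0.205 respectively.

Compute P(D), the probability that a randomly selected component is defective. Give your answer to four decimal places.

0.1264

P(D|S1) = 0.61·0.219 + 0.39·0.052 = 0.13359 + 0.02028 = 0.15387
P(D|S2) = 0.29·0.129 + 0.71·0.125 = 0.03741 + 0.08875 = 0.12616
P(D|S3) = 0.75·0.084 + 0.25·0.205 = 0.063 + 0.05125 = 0.11425
By total probability over the outer partition,
P(D) = 0.27·0.15387 + 0.12·0.12616 + 0.61·0.11425
      = 0.0415449 + 0.0151392 + 0.0696925 = 0.1263766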